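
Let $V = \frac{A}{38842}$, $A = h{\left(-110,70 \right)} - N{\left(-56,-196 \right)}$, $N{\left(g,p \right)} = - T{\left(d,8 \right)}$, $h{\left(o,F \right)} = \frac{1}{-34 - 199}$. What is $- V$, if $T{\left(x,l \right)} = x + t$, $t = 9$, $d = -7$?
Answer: $- \frac{465}{9050186} \approx -5.138 \cdot 10^{-5}$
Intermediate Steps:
$T{\left(x,l \right)} = 9 + x$ ($T{\left(x,l \right)} = x + 9 = 9 + x$)
$h{\left(o,F \right)} = - \frac{1}{233}$ ($h{\left(o,F \right)} = \frac{1}{-233} = - \frac{1}{233}$)
$N{\left(g,p \right)} = -2$ ($N{\left(g,p \right)} = - (9 - 7) = \left(-1\right) 2 = -2$)
$A = \frac{465}{233}$ ($A = - \frac{1}{233} - -2 = - \frac{1}{233} + 2 = \frac{465}{233} \approx 1.9957$)
$V = \frac{465}{9050186}$ ($V = \frac{465}{233 \cdot 38842} = \frac{465}{233} \cdot \frac{1}{38842} = \frac{465}{9050186} \approx 5.138 \cdot 10^{-5}$)
$- V = \left(-1\right) \frac{465}{9050186} = - \frac{465}{9050186}$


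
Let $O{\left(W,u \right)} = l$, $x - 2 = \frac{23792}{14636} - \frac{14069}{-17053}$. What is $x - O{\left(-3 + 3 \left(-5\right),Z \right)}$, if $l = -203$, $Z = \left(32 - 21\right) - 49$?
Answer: $\frac{12944279750}{62396927} \approx 207.45$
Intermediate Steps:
$Z = -38$ ($Z = 11 - 49 = -38$)
$x = \frac{277703569}{62396927}$ ($x = 2 + \left(\frac{23792}{14636} - \frac{14069}{-17053}\right) = 2 + \left(23792 \cdot \frac{1}{14636} - - \frac{14069}{17053}\right) = 2 + \left(\frac{5948}{3659} + \frac{14069}{17053}\right) = 2 + \frac{152909715}{62396927} = \frac{277703569}{62396927} \approx 4.4506$)
$O{\left(W,u \right)} = -203$
$x - O{\left(-3 + 3 \left(-5\right),Z \right)} = \frac{277703569}{62396927} - -203 = \frac{277703569}{62396927} + 203 = \frac{12944279750}{62396927}$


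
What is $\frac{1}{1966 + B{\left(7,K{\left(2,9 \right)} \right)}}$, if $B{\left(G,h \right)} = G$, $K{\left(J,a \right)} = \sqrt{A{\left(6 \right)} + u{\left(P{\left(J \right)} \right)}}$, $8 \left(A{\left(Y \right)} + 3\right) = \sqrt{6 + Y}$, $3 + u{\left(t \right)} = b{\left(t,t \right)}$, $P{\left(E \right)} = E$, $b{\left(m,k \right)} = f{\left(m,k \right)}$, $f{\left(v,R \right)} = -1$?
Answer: $\frac{1}{1973} \approx 0.00050684$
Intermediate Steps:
$b{\left(m,k \right)} = -1$
$u{\left(t \right)} = -4$ ($u{\left(t \right)} = -3 - 1 = -4$)
$A{\left(Y \right)} = -3 + \frac{\sqrt{6 + Y}}{8}$
$K{\left(J,a \right)} = \sqrt{-7 + \frac{\sqrt{3}}{4}}$ ($K{\left(J,a \right)} = \sqrt{\left(-3 + \frac{\sqrt{6 + 6}}{8}\right) - 4} = \sqrt{\left(-3 + \frac{\sqrt{12}}{8}\right) - 4} = \sqrt{\left(-3 + \frac{2 \sqrt{3}}{8}\right) - 4} = \sqrt{\left(-3 + \frac{\sqrt{3}}{4}\right) - 4} = \sqrt{-7 + \frac{\sqrt{3}}{4}}$)
$\frac{1}{1966 + B{\left(7,K{\left(2,9 \right)} \right)}} = \frac{1}{1966 + 7} = \frac{1}{1973}$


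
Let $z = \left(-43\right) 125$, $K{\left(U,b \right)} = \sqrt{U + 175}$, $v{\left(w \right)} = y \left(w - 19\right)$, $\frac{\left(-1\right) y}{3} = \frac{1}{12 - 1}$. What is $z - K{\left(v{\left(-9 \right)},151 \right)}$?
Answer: $-5375 - \frac{7 \sqrt{451}}{11} \approx -5388.5$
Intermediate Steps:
$y = - \frac{3}{11}$ ($y = - \frac{3}{12 - 1} = - \frac{3}{11} \approx -0.27273$)
$v{\left(w \right)} = \frac{57}{11} - \frac{3 w}{11}$ ($v{\left(w \right)} = - \frac{3 \left(w - 19\right)}{11} = - \frac{3 \left(-19 + w\right)}{11} = \frac{57}{11} - \frac{3 w}{11}$)
$K{\left(U,b \right)} = \sqrt{175 + U}$
$z = -5375$
$z - K{\left(v{\left(-9 \right)},151 \right)} = -5375 - \sqrt{175 + \left(\frac{57}{11} - - \frac{27}{11}\right)} = -5375 - \sqrt{175 + \left(\frac{57}{11} + \frac{27}{11}\right)} = -5375 - \sqrt{175 + \frac{84}{11}} = -5375 - \sqrt{\frac{2009}{11}} = -5375 - \frac{7 \sqrt{451}}{11}$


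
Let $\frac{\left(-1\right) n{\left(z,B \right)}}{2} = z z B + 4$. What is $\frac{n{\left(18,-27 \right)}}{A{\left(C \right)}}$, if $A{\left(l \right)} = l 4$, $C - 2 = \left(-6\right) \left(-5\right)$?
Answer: $\frac{1093}{8} \approx 136.63$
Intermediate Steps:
$C = 32$ ($C = 2 - -30 = 2 + 30 = 32$)
$n{\left(z,B \right)} = -8 - 2 B z^{2}$ ($n{\left(z,B \right)} = - 2 \left(z z B + 4\right) = - 2 \left(z^{2} B + 4\right) = - 2 \left(B z^{2} + 4\right) = - 2 \left(4 + B z^{2}\right) = -8 - 2 B z^{2}$)
$A{\left(l \right)} = 4 l$
$\frac{n{\left(18,-27 \right)}}{A{\left(C \right)}} = \frac{-8 - - 54 \cdot 18^{2}}{4 \cdot 32} = \frac{-8 - \left(-54\right) 324}{128} = \left(-8 + 17496\right) \frac{1}{128} = 17488 \cdot \frac{1}{128} = \frac{1093}{8}$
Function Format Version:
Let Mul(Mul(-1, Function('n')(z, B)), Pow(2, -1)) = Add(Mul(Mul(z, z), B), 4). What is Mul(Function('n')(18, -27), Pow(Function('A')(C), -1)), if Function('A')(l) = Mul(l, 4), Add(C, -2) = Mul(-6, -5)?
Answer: Rational(1093, 8) ≈ 136.63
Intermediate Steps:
C = 32 (C = Add(2, Mul(-6, -5)) = Add(2, 30) = 32)
Function('n')(z, B) = Add(-8, Mul(-2, B, Pow(z, 2))) (Function('n')(z, B) = Mul(-2, Add(Mul(Mul(z, z), B), 4)) = Mul(-2, Add(Mul(Pow(z, 2), B), 4)) = Mul(-2, Add(Mul(B, Pow(z, 2)), 4)) = Mul(-2, Add(4, Mul(B, Pow(z, 2)))) = Add(-8, Mul(-2, B, Pow(z, 2))))
Function('A')(l) = Mul(4, l)
Mul(Function('n')(18, -27), Pow(Function('A')(C), -1)) = Mul(Add(-8, Mul(-2, -27, Pow(18, 2))), Pow(Mul(4, 32), -1)) = Mul(Add(-8, Mul(-2, -27, 324)), Pow(128, -1)) = Mul(Add(-8, 17496), Rational(1, 128)) = Mul(17488, Rational(1, 128)) = Rational(1093, 8)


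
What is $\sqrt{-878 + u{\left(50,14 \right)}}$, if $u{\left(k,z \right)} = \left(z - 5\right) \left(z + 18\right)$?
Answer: $i \sqrt{590} \approx 24.29 i$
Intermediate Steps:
$u{\left(k,z \right)} = \left(-5 + z\right) \left(18 + z\right)$
$\sqrt{-878 + u{\left(50,14 \right)}} = \sqrt{-878 + \left(-90 + 14^{2} + 13 \cdot 14\right)} = \sqrt{-878 + \left(-90 + 196 + 182\right)} = \sqrt{-878 + 288} = \sqrt{-590} = i \sqrt{590}$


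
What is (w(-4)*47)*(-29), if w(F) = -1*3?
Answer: 4089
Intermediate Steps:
w(F) = -3
(w(-4)*47)*(-29) = -3*47*(-29) = -141*(-29) = 4089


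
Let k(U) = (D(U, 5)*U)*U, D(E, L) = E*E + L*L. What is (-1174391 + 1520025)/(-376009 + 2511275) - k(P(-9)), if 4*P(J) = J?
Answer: -41551808161/273314048 ≈ -152.03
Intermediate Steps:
D(E, L) = E² + L²
P(J) = J/4
k(U) = U²*(25 + U²) (k(U) = ((U² + 5²)*U)*U = ((U² + 25)*U)*U = ((25 + U²)*U)*U = (U*(25 + U²))*U = U²*(25 + U²))
(-1174391 + 1520025)/(-376009 + 2511275) - k(P(-9)) = (-1174391 + 1520025)/(-376009 + 2511275) - ((¼)*(-9))²*(25 + ((¼)*(-9))²) = 345634/2135266 - (-9/4)²*(25 + (-9/4)²) = 345634*(1/2135266) - 81*(25 + 81/16)/16 = 172817/1067633 - 81*481/(16*16) = 172817/1067633 - 1*38961/256 = 172817/1067633 - 38961/256 = -41551808161/273314048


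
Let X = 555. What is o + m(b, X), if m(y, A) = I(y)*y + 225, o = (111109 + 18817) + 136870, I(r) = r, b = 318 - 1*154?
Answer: 293917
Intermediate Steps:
b = 164 (b = 318 - 154 = 164)
o = 266796 (o = 129926 + 136870 = 266796)
m(y, A) = 225 + y**2 (m(y, A) = y*y + 225 = y**2 + 225 = 225 + y**2)
o + m(b, X) = 266796 + (225 + 164**2) = 266796 + (225 + 26896) = 266796 + 27121 = 293917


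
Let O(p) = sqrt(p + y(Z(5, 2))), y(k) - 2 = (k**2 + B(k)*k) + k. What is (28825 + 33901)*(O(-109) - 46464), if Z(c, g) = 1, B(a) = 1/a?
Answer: -2914500864 + 125452*I*sqrt(26) ≈ -2.9145e+9 + 6.3968e+5*I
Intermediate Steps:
y(k) = 3 + k + k**2 (y(k) = 2 + ((k**2 + k/k) + k) = 2 + ((k**2 + 1) + k) = 2 + ((1 + k**2) + k) = 2 + (1 + k + k**2) = 3 + k + k**2)
O(p) = sqrt(5 + p) (O(p) = sqrt(p + (3 + 1 + 1**2)) = sqrt(p + (3 + 1 + 1)) = sqrt(p + 5) = sqrt(5 + p))
(28825 + 33901)*(O(-109) - 46464) = (28825 + 33901)*(sqrt(5 - 109) - 46464) = 62726*(sqrt(-104) - 46464) = 62726*(2*I*sqrt(26) - 46464) = 62726*(-46464 + 2*I*sqrt(26)) = -2914500864 + 125452*I*sqrt(26)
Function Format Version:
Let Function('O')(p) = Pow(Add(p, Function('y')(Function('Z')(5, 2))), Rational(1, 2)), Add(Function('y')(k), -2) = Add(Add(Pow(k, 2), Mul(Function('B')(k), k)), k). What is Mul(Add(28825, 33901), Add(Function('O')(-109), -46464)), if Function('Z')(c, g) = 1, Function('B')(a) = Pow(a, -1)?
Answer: Add(-2914500864, Mul(125452, I, Pow(26, Rational(1, 2)))) ≈ Add(-2.9145e+9, Mul(6.3968e+5, I))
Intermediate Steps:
Function('y')(k) = Add(3, k, Pow(k, 2)) (Function('y')(k) = Add(2, Add(Add(Pow(k, 2), Mul(Pow(k, -1), k)), k)) = Add(2, Add(Add(Pow(k, 2), 1), k)) = Add(2, Add(Add(1, Pow(k, 2)), k)) = Add(2, Add(1, k, Pow(k, 2))) = Add(3, k, Pow(k, 2)))
Function('O')(p) = Pow(Add(5, p), Rational(1, 2)) (Function('O')(p) = Pow(Add(p, Add(3, 1, Pow(1, 2))), Rational(1, 2)) = Pow(Add(p, Add(3, 1, 1)), Rational(1, 2)) = Pow(Add(p, 5), Rational(1, 2)) = Pow(Add(5, p), Rational(1, 2)))
Mul(Add(28825, 33901), Add(Function('O')(-109), -46464)) = Mul(Add(28825, 33901), Add(Pow(Add(5, -109), Rational(1, 2)), -46464)) = Mul(62726, Add(Pow(-104, Rational(1, 2)), -46464)) = Mul(62726, Add(Mul(2, I, Pow(26, Rational(1, 2))), -46464)) = Mul(62726, Add(-46464, Mul(2, I, Pow(26, Rational(1, 2))))) = Add(-2914500864, Mul(125452, I, Pow(26, Rational(1, 2))))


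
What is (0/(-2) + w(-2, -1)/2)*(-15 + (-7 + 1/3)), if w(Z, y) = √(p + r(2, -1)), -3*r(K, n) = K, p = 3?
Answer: -65*√21/18 ≈ -16.548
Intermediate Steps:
r(K, n) = -K/3
w(Z, y) = √21/3 (w(Z, y) = √(3 - ⅓*2) = √(3 - ⅔) = √(7/3) = √21/3)
(0/(-2) + w(-2, -1)/2)*(-15 + (-7 + 1/3)) = (0/(-2) + (√21/3)/2)*(-15 + (-7 + 1/3)) = (0*(-½) + (√21/3)*(½))*(-15 + (-7 + ⅓)) = (0 + √21/6)*(-15 - 20/3) = (√21/6)*(-65/3) = -65*√21/18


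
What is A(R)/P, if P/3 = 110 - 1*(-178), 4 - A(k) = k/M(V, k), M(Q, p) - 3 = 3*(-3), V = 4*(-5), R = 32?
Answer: 7/648 ≈ 0.010802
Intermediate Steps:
V = -20
M(Q, p) = -6 (M(Q, p) = 3 + 3*(-3) = 3 - 9 = -6)
A(k) = 4 + k/6 (A(k) = 4 - k/(-6) = 4 - k*(-1)/6 = 4 - (-1)*k/6 = 4 + k/6)
P = 864 (P = 3*(110 - 1*(-178)) = 3*(110 + 178) = 3*288 = 864)
A(R)/P = (4 + (1/6)*32)/864 = (4 + 16/3)*(1/864) = (28/3)*(1/864) = 7/648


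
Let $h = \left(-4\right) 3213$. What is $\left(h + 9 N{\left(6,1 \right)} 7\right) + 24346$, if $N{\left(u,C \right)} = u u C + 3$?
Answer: $13951$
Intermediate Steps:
$N{\left(u,C \right)} = 3 + C u^{2}$ ($N{\left(u,C \right)} = u^{2} C + 3 = C u^{2} + 3 = 3 + C u^{2}$)
$h = -12852$
$\left(h + 9 N{\left(6,1 \right)} 7\right) + 24346 = \left(-12852 + 9 \left(3 + 1 \cdot 6^{2}\right) 7\right) + 24346 = \left(-12852 + 9 \left(3 + 1 \cdot 36\right) 7\right) + 24346 = \left(-12852 + 9 \left(3 + 36\right) 7\right) + 24346 = \left(-12852 + 9 \cdot 39 \cdot 7\right) + 24346 = \left(-12852 + 351 \cdot 7\right) + 24346 = \left(-12852 + 2457\right) + 24346 = -10395 + 24346 = 13951$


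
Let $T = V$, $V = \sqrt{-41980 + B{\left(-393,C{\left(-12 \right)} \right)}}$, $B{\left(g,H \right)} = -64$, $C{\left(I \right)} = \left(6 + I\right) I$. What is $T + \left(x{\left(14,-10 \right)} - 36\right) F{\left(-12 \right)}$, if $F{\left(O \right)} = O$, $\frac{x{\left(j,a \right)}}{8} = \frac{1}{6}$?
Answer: $416 + 2 i \sqrt{10511} \approx 416.0 + 205.05 i$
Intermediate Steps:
$x{\left(j,a \right)} = \frac{4}{3}$ ($x{\left(j,a \right)} = \frac{8}{6} = 8 \cdot \frac{1}{6} = \frac{4}{3}$)
$C{\left(I \right)} = I \left(6 + I\right)$
$V = 2 i \sqrt{10511}$ ($V = \sqrt{-41980 - 64} = \sqrt{-42044} = 2 i \sqrt{10511} \approx 205.05 i$)
$T = 2 i \sqrt{10511} \approx 205.05 i$
$T + \left(x{\left(14,-10 \right)} - 36\right) F{\left(-12 \right)} = 2 i \sqrt{10511} + \left(\frac{4}{3} - 36\right) \left(-12\right) = 2 i \sqrt{10511} - -416 = 2 i \sqrt{10511} + 416 = 416 + 2 i \sqrt{10511}$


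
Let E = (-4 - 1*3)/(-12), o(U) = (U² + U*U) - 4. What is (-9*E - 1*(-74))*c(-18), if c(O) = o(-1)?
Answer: -275/2 ≈ -137.50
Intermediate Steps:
o(U) = -4 + 2*U² (o(U) = (U² + U²) - 4 = 2*U² - 4 = -4 + 2*U²)
E = 7/12 (E = (-4 - 3)*(-1/12) = -7*(-1/12) = 7/12 ≈ 0.58333)
c(O) = -2 (c(O) = -4 + 2*(-1)² = -4 + 2*1 = -4 + 2 = -2)
(-9*E - 1*(-74))*c(-18) = (-9*7/12 - 1*(-74))*(-2) = (-21/4 + 74)*(-2) = (275/4)*(-2) = -275/2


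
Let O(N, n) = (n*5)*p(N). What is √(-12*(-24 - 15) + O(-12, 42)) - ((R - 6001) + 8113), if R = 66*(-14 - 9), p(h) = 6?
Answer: -594 + 24*√3 ≈ -552.43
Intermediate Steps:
O(N, n) = 30*n (O(N, n) = (n*5)*6 = (5*n)*6 = 30*n)
R = -1518 (R = 66*(-23) = -1518)
√(-12*(-24 - 15) + O(-12, 42)) - ((R - 6001) + 8113) = √(-12*(-24 - 15) + 30*42) - ((-1518 - 6001) + 8113) = √(-12*(-39) + 1260) - (-7519 + 8113) = √(468 + 1260) - 1*594 = √1728 - 594 = 24*√3 - 594 = -594 + 24*√3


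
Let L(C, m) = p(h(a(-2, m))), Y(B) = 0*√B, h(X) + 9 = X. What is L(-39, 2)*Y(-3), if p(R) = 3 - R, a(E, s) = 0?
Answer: 0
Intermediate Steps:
h(X) = -9 + X
Y(B) = 0
L(C, m) = 12 (L(C, m) = 3 - (-9 + 0) = 3 - 1*(-9) = 3 + 9 = 12)
L(-39, 2)*Y(-3) = 12*0 = 0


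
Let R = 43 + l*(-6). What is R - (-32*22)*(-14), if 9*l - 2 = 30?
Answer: -29503/3 ≈ -9834.3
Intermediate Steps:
l = 32/9 (l = 2/9 + (⅑)*30 = 2/9 + 10/3 = 32/9 ≈ 3.5556)
R = 65/3 (R = 43 + (32/9)*(-6) = 43 - 64/3 = 65/3 ≈ 21.667)
R - (-32*22)*(-14) = 65/3 - (-32*22)*(-14) = 65/3 - (-704)*(-14) = 65/3 - 1*9856 = 65/3 - 9856 = -29503/3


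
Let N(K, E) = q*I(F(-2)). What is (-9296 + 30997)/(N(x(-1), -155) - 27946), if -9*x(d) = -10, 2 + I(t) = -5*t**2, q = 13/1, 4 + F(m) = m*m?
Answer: -21701/27972 ≈ -0.77581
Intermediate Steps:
F(m) = -4 + m**2 (F(m) = -4 + m*m = -4 + m**2)
q = 13 (q = 13*1 = 13)
I(t) = -2 - 5*t**2
x(d) = 10/9 (x(d) = -1/9*(-10) = 10/9)
N(K, E) = -26 (N(K, E) = 13*(-2 - 5*(-4 + (-2)**2)**2) = 13*(-2 - 5*(-4 + 4)**2) = 13*(-2 - 5*0**2) = 13*(-2 - 5*0) = 13*(-2 + 0) = 13*(-2) = -26)
(-9296 + 30997)/(N(x(-1), -155) - 27946) = (-9296 + 30997)/(-26 - 27946) = 21701/(-27972) = 21701*(-1/27972) = -21701/27972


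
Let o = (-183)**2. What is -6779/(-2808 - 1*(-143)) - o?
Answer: -89241406/2665 ≈ -33486.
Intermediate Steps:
o = 33489
-6779/(-2808 - 1*(-143)) - o = -6779/(-2808 - 1*(-143)) - 1*33489 = -6779/(-2808 + 143) - 33489 = -6779/(-2665) - 33489 = -6779*(-1/2665) - 33489 = 6779/2665 - 33489 = -89241406/2665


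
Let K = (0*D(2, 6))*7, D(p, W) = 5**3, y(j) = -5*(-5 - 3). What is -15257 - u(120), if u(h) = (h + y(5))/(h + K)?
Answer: -45775/3 ≈ -15258.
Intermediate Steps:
y(j) = 40 (y(j) = -5*(-8) = 40)
D(p, W) = 125
K = 0 (K = (0*125)*7 = 0*7 = 0)
u(h) = (40 + h)/h (u(h) = (h + 40)/(h + 0) = (40 + h)/h)
-15257 - u(120) = -15257 - (40 + 120)/120 = -15257 - 160/120 = -15257 - 1*4/3 = -15257 - 4/3 = -45775/3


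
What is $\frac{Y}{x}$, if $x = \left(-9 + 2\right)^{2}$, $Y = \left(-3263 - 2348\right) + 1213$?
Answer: $- \frac{4398}{49} \approx -89.755$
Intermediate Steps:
$Y = -4398$ ($Y = -5611 + 1213 = -4398$)
$x = 49$ ($x = \left(-7\right)^{2} = 49$)
$\frac{Y}{x} = - \frac{4398}{49}$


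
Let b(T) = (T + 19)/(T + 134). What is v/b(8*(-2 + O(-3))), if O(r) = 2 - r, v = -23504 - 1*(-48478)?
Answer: 3945892/43 ≈ 91765.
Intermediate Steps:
v = 24974 (v = -23504 + 48478 = 24974)
b(T) = (19 + T)/(134 + T)
v/b(8*(-2 + O(-3))) = 24974/(((19 + 8*(-2 + (2 - 1*(-3))))/(134 + 8*(-2 + (2 - 1*(-3)))))) = 24974/(((19 + 8*(-2 + (2 + 3)))/(134 + 8*(-2 + (2 + 3))))) = 24974/(((19 + 8*(-2 + 5))/(134 + 8*(-2 + 5)))) = 24974/(((19 + 8*3)/(134 + 8*3))) = 24974/(((19 + 24)/(134 + 24))) = 24974/((43/158)) = 24974/(((1/158)*43)) = 24974/(43/158) = 24974*(158/43) = 3945892/43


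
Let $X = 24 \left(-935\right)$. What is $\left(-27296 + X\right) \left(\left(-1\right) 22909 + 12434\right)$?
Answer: $520984600$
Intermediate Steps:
$X = -22440$
$\left(-27296 + X\right) \left(\left(-1\right) 22909 + 12434\right) = \left(-27296 - 22440\right) \left(\left(-1\right) 22909 + 12434\right) = - 49736 \left(-22909 + 12434\right) = \left(-49736\right) \left(-10475\right) = 520984600$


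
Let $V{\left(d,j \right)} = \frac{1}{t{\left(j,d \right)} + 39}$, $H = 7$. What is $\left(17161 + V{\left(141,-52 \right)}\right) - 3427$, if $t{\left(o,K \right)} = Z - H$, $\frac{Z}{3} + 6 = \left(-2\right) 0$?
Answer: $\frac{192277}{14} \approx 13734.0$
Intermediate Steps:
$Z = -18$ ($Z = -18 + 3 \left(\left(-2\right) 0\right) = -18 + 3 \cdot 0 = -18 + 0 = -18$)
$t{\left(o,K \right)} = -25$ ($t{\left(o,K \right)} = -18 - 7 = -25$)
$V{\left(d,j \right)} = \frac{1}{14}$ ($V{\left(d,j \right)} = \frac{1}{-25 + 39} = \frac{1}{14}$)
$\left(17161 + V{\left(141,-52 \right)}\right) - 3427 = \left(17161 + \frac{1}{14}\right) - 3427 = \frac{240255}{14} - 3427 = \frac{192277}{14}$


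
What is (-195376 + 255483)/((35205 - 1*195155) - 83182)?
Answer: -60107/243132 ≈ -0.24722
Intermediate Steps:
(-195376 + 255483)/((35205 - 1*195155) - 83182) = 60107/((35205 - 195155) - 83182) = 60107/(-159950 - 83182) = 60107/(-243132) = 60107*(-1/243132) = -60107/243132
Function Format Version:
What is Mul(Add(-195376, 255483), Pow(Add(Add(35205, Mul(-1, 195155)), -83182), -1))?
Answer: Rational(-60107, 243132) ≈ -0.24722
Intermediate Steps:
Mul(Add(-195376, 255483), Pow(Add(Add(35205, Mul(-1, 195155)), -83182), -1)) = Mul(60107, Pow(Add(Add(35205, -195155), -83182), -1)) = Mul(60107, Pow(Add(-159950, -83182), -1)) = Mul(60107, Pow(-243132, -1)) = Mul(60107, Rational(-1, 243132)) = Rational(-60107, 243132)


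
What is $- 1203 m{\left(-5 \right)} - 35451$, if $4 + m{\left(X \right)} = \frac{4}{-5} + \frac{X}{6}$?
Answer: $- \frac{286741}{10} \approx -28674.0$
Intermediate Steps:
$m{\left(X \right)} = - \frac{24}{5} + \frac{X}{6}$ ($m{\left(X \right)} = -4 + \left(\frac{4}{-5} + \frac{X}{6}\right) = -4 + \left(4 \left(- \frac{1}{5}\right) + X \frac{1}{6}\right) = -4 + \left(- \frac{4}{5} + \frac{X}{6}\right) = - \frac{24}{5} + \frac{X}{6}$)
$- 1203 m{\left(-5 \right)} - 35451 = - 1203 \left(- \frac{24}{5} + \frac{1}{6} \left(-5\right)\right) - 35451 = - 1203 \left(- \frac{24}{5} - \frac{5}{6}\right) - 35451 = \left(-1203\right) \left(- \frac{169}{30}\right) - 35451 = \frac{67769}{10} - 35451 = - \frac{286741}{10}$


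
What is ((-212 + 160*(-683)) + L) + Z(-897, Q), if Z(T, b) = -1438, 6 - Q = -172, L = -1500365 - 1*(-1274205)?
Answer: -337090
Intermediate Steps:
L = -226160 (L = -1500365 + 1274205 = -226160)
Q = 178 (Q = 6 - 1*(-172) = 6 + 172 = 178)
((-212 + 160*(-683)) + L) + Z(-897, Q) = ((-212 + 160*(-683)) - 226160) - 1438 = ((-212 - 109280) - 226160) - 1438 = (-109492 - 226160) - 1438 = -335652 - 1438 = -337090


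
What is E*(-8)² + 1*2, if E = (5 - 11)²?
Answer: 2306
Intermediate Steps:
E = 36 (E = (-6)² = 36)
E*(-8)² + 1*2 = 36*(-8)² + 1*2 = 36*64 + 2 = 2304 + 2 = 2306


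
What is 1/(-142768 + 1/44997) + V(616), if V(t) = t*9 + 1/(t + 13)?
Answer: 22402084263471902/4040778836155 ≈ 5544.0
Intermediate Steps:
V(t) = 1/(13 + t) + 9*t (V(t) = 9*t + 1/(13 + t) = 1/(13 + t) + 9*t)
1/(-142768 + 1/44997) + V(616) = 1/(-142768 + 1/44997) + (1 + 9*616² + 117*616)/(13 + 616) = 1/(-142768 + 1/44997) + (1 + 9*379456 + 72072)/629 = 1/(-6424131695/44997) + (1 + 3415104 + 72072)/629 = -44997/6424131695 + (1/629)*3487177 = -44997/6424131695 + 3487177/629 = 22402084263471902/4040778836155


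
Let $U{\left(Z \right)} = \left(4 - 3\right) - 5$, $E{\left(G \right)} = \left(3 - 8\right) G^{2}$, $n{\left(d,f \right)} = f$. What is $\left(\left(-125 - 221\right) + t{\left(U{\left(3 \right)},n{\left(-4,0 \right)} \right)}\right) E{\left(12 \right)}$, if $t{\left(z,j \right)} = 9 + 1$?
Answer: $241920$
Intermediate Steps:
$E{\left(G \right)} = - 5 G^{2}$ ($E{\left(G \right)} = \left(3 - 8\right) G^{2} = - 5 G^{2}$)
$U{\left(Z \right)} = -4$ ($U{\left(Z \right)} = 1 - 5 = -4$)
$t{\left(z,j \right)} = 10$
$\left(\left(-125 - 221\right) + t{\left(U{\left(3 \right)},n{\left(-4,0 \right)} \right)}\right) E{\left(12 \right)} = \left(\left(-125 - 221\right) + 10\right) \left(- 5 \cdot 12^{2}\right) = \left(\left(-125 - 221\right) + 10\right) \left(\left(-5\right) 144\right) = \left(-346 + 10\right) \left(-720\right) = \left(-336\right) \left(-720\right) = 241920$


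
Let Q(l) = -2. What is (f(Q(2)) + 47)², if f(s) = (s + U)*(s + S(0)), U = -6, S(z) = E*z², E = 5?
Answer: 3969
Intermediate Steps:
S(z) = 5*z²
f(s) = s*(-6 + s) (f(s) = (s - 6)*(s + 5*0²) = (-6 + s)*(s + 5*0) = (-6 + s)*(s + 0) = (-6 + s)*s = s*(-6 + s))
(f(Q(2)) + 47)² = (-2*(-6 - 2) + 47)² = (-2*(-8) + 47)² = (16 + 47)² = 63² = 3969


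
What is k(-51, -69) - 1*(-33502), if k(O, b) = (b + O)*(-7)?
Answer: 34342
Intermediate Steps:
k(O, b) = -7*O - 7*b (k(O, b) = (O + b)*(-7) = -7*O - 7*b)
k(-51, -69) - 1*(-33502) = (-7*(-51) - 7*(-69)) - 1*(-33502) = (357 + 483) + 33502 = 840 + 33502 = 34342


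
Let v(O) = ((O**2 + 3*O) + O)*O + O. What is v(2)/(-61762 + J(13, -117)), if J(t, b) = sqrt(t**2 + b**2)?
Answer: -802906/1907265393 - 169*sqrt(82)/1907265393 ≈ -0.00042177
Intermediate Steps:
J(t, b) = sqrt(b**2 + t**2)
v(O) = O + O*(O**2 + 4*O) (v(O) = (O**2 + 4*O)*O + O = O*(O**2 + 4*O) + O = O + O*(O**2 + 4*O))
v(2)/(-61762 + J(13, -117)) = (2*(1 + 2**2 + 4*2))/(-61762 + sqrt((-117)**2 + 13**2)) = (2*(1 + 4 + 8))/(-61762 + sqrt(13689 + 169)) = (2*13)/(-61762 + sqrt(13858)) = 26/(-61762 + 13*sqrt(82))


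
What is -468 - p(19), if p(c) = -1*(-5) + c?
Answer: -492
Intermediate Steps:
p(c) = 5 + c
-468 - p(19) = -468 - (5 + 19) = -468 - 1*24 = -468 - 24 = -492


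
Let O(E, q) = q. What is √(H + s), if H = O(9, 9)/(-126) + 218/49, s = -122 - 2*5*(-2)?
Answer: 3*I*√2126/14 ≈ 9.8804*I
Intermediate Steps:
s = -102 (s = -122 - 10*(-2) = -122 - 1*(-20) = -122 + 20 = -102)
H = 429/98 (H = 9/(-126) + 218/49 = 9*(-1/126) + 218*(1/49) = -1/14 + 218/49 = 429/98 ≈ 4.3775)
√(H + s) = √(429/98 - 102) = √(-9567/98) = 3*I*√2126/14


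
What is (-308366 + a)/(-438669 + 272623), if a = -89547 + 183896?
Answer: 214017/166046 ≈ 1.2889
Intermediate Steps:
a = 94349
(-308366 + a)/(-438669 + 272623) = (-308366 + 94349)/(-438669 + 272623) = -214017/(-166046) = -214017*(-1/166046) = 214017/166046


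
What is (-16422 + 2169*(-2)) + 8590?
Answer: -12170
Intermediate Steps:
(-16422 + 2169*(-2)) + 8590 = (-16422 - 4338) + 8590 = -20760 + 8590 = -12170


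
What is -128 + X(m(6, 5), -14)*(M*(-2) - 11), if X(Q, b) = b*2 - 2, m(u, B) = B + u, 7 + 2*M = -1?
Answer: -38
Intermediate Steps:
M = -4 (M = -7/2 + (½)*(-1) = -7/2 - ½ = -4)
X(Q, b) = -2 + 2*b (X(Q, b) = 2*b - 2 = -2 + 2*b)
-128 + X(m(6, 5), -14)*(M*(-2) - 11) = -128 + (-2 + 2*(-14))*(-4*(-2) - 11) = -128 + (-2 - 28)*(8 - 11) = -128 - 30*(-3) = -128 + 90 = -38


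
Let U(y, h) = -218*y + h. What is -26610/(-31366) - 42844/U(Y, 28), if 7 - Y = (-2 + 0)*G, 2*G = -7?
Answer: -167887478/109781 ≈ -1529.3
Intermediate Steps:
G = -7/2 (G = (1/2)*(-7) = -7/2 ≈ -3.5000)
Y = 0 (Y = 7 - (-2 + 0)*(-7)/2 = 7 - (-2)*(-7)/2 = 7 - 1*7 = 7 - 7 = 0)
U(y, h) = h - 218*y
-26610/(-31366) - 42844/U(Y, 28) = -26610/(-31366) - 42844/(28 - 218*0) = -26610*(-1/31366) - 42844/(28 + 0) = 13305/15683 - 42844/28 = 13305/15683 - 42844*1/28 = 13305/15683 - 10711/7 = -167887478/109781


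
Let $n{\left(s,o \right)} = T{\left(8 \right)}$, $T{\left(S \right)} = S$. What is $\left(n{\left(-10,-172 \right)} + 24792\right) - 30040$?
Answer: $-5240$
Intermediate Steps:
$n{\left(s,o \right)} = 8$
$\left(n{\left(-10,-172 \right)} + 24792\right) - 30040 = \left(8 + 24792\right) - 30040 = 24800 - 30040 = -5240$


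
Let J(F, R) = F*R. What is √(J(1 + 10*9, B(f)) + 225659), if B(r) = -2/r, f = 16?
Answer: √3610362/4 ≈ 475.02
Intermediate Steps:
√(J(1 + 10*9, B(f)) + 225659) = √((1 + 10*9)*(-2/16) + 225659) = √((1 + 90)*(-2*1/16) + 225659) = √(91*(-⅛) + 225659) = √(-91/8 + 225659) = √(1805181/8) = √3610362/4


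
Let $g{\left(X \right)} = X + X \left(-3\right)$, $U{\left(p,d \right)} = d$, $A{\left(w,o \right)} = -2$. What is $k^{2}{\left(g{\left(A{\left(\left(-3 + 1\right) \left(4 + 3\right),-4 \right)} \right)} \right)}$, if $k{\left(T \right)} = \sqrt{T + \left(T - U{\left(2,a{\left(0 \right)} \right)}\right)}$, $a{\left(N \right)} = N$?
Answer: $8$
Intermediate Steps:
$g{\left(X \right)} = - 2 X$ ($g{\left(X \right)} = X - 3 X = - 2 X$)
$k{\left(T \right)} = \sqrt{2} \sqrt{T}$ ($k{\left(T \right)} = \sqrt{T + \left(T - 0\right)} = \sqrt{T + \left(T + 0\right)} = \sqrt{T + T} = \sqrt{2 T} = \sqrt{2} \sqrt{T}$)
$k^{2}{\left(g{\left(A{\left(\left(-3 + 1\right) \left(4 + 3\right),-4 \right)} \right)} \right)} = \left(\sqrt{2} \sqrt{\left(-2\right) \left(-2\right)}\right)^{2} = \left(\sqrt{2} \sqrt{4}\right)^{2} = \left(\sqrt{2} \cdot 2\right)^{2} = \left(2 \sqrt{2}\right)^{2} = 8$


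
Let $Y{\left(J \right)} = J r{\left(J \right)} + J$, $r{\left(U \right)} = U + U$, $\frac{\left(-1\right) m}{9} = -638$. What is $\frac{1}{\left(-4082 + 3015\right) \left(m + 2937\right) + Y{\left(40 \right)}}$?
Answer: $- \frac{1}{9257253} \approx -1.0802 \cdot 10^{-7}$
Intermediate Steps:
$m = 5742$ ($m = \left(-9\right) \left(-638\right) = 5742$)
$r{\left(U \right)} = 2 U$
$Y{\left(J \right)} = J + 2 J^{2}$ ($Y{\left(J \right)} = J 2 J + J = 2 J^{2} + J = J + 2 J^{2}$)
$\frac{1}{\left(-4082 + 3015\right) \left(m + 2937\right) + Y{\left(40 \right)}} = \frac{1}{\left(-4082 + 3015\right) \left(5742 + 2937\right) + 40 \left(1 + 2 \cdot 40\right)} = \frac{1}{\left(-1067\right) 8679 + 40 \left(1 + 80\right)} = \frac{1}{-9260493 + 40 \cdot 81} = \frac{1}{-9260493 + 3240} = \frac{1}{-9257253} = - \frac{1}{9257253}$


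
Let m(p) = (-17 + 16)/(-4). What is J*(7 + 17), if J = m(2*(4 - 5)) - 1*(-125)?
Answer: 3006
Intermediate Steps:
m(p) = ¼ (m(p) = -1*(-¼) = ¼)
J = 501/4 (J = ¼ - 1*(-125) = ¼ + 125 = 501/4 ≈ 125.25)
J*(7 + 17) = 501*(7 + 17)/4 = (501/4)*24 = 3006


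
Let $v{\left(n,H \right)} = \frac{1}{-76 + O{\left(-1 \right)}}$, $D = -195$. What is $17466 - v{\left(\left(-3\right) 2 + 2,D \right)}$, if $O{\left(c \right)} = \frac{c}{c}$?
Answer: $\frac{1309951}{75} \approx 17466.0$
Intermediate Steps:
$O{\left(c \right)} = 1$
$v{\left(n,H \right)} = - \frac{1}{75}$ ($v{\left(n,H \right)} = \frac{1}{-76 + 1} = \frac{1}{-75} = - \frac{1}{75}$)
$17466 - v{\left(\left(-3\right) 2 + 2,D \right)} = 17466 - - \frac{1}{75} = 17466 + \frac{1}{75} = \frac{1309951}{75}$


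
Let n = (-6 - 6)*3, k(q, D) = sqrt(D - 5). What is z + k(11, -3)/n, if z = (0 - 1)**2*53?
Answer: 53 - I*sqrt(2)/18 ≈ 53.0 - 0.078567*I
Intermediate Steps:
k(q, D) = sqrt(-5 + D)
z = 53 (z = (-1)**2*53 = 1*53 = 53)
n = -36 (n = -12*3 = -36)
z + k(11, -3)/n = 53 + sqrt(-5 - 3)/(-36) = 53 + sqrt(-8)*(-1/36) = 53 + (2*I*sqrt(2))*(-1/36) = 53 - I*sqrt(2)/18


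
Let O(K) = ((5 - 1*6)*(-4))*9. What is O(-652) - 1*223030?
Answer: -222994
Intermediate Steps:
O(K) = 36 (O(K) = ((5 - 6)*(-4))*9 = -1*(-4)*9 = 4*9 = 36)
O(-652) - 1*223030 = 36 - 1*223030 = 36 - 223030 = -222994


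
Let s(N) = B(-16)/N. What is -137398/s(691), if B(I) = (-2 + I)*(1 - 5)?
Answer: -47471009/36 ≈ -1.3186e+6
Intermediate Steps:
B(I) = 8 - 4*I (B(I) = (-2 + I)*(-4) = 8 - 4*I)
s(N) = 72/N (s(N) = (8 - 4*(-16))/N = (8 + 64)/N = 72/N)
-137398/s(691) = -137398/(72/691) = -137398/(72*(1/691)) = -137398/72/691 = -137398*691/72 = -47471009/36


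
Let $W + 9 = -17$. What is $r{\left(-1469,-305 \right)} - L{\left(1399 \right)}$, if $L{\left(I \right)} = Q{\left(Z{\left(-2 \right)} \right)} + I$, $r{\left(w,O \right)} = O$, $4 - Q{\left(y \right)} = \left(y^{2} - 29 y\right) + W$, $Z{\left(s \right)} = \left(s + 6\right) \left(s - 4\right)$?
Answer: $-462$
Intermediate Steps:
$W = -26$ ($W = -9 - 17 = -26$)
$Z{\left(s \right)} = \left(-4 + s\right) \left(6 + s\right)$ ($Z{\left(s \right)} = \left(6 + s\right) \left(-4 + s\right) = \left(-4 + s\right) \left(6 + s\right)$)
$Q{\left(y \right)} = 30 - y^{2} + 29 y$ ($Q{\left(y \right)} = 4 - \left(\left(y^{2} - 29 y\right) - 26\right) = 4 - \left(-26 + y^{2} - 29 y\right) = 4 + \left(26 - y^{2} + 29 y\right) = 30 - y^{2} + 29 y$)
$L{\left(I \right)} = -1242 + I$ ($L{\left(I \right)} = \left(30 - \left(-24 + \left(-2\right)^{2} + 2 \left(-2\right)\right)^{2} + 29 \left(-24 + \left(-2\right)^{2} + 2 \left(-2\right)\right)\right) + I = \left(30 - \left(-24 + 4 - 4\right)^{2} + 29 \left(-24 + 4 - 4\right)\right) + I = \left(30 - \left(-24\right)^{2} + 29 \left(-24\right)\right) + I = \left(30 - 576 - 696\right) + I = -1242 + I$)
$r{\left(-1469,-305 \right)} - L{\left(1399 \right)} = -305 - \left(-1242 + 1399\right) = -305 - 157 = -462$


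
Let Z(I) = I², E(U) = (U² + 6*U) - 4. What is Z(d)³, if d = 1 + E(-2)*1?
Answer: 1771561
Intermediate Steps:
E(U) = -4 + U² + 6*U
d = -11 (d = 1 + (-4 + (-2)² + 6*(-2))*1 = 1 + (-4 + 4 - 12)*1 = 1 - 12*1 = 1 - 12 = -11)
Z(d)³ = ((-11)²)³ = 121³ = 1771561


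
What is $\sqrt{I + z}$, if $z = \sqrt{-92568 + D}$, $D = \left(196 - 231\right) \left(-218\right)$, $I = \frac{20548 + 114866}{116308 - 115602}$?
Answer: $\frac{\sqrt{23900571 + 124609 i \sqrt{84938}}}{353} \approx 16.442 + 8.8625 i$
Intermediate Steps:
$I = \frac{67707}{353}$ ($I = \frac{135414}{706} = 135414 \cdot \frac{1}{706} = \frac{67707}{353} \approx 191.8$)
$D = 7630$ ($D = \left(-35\right) \left(-218\right) = 7630$)
$z = i \sqrt{84938}$ ($z = \sqrt{-92568 + 7630} = \sqrt{-84938} = i \sqrt{84938} \approx 291.44 i$)
$\sqrt{I + z} = \sqrt{\frac{67707}{353} + i \sqrt{84938}}$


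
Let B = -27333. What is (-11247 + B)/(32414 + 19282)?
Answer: -3215/4308 ≈ -0.74629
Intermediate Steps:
(-11247 + B)/(32414 + 19282) = (-11247 - 27333)/(32414 + 19282) = -38580/51696 = -38580*1/51696 = -3215/4308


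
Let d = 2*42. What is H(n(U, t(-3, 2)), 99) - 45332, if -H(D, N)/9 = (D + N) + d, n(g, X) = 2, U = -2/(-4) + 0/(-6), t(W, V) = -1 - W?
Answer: -46997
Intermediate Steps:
U = ½ (U = -2*(-¼) + 0*(-⅙) = ½ + 0 = ½ ≈ 0.50000)
d = 84
H(D, N) = -756 - 9*D - 9*N (H(D, N) = -9*((D + N) + 84) = -9*(84 + D + N) = -756 - 9*D - 9*N)
H(n(U, t(-3, 2)), 99) - 45332 = (-756 - 9*2 - 9*99) - 45332 = (-756 - 18 - 891) - 45332 = -1665 - 45332 = -46997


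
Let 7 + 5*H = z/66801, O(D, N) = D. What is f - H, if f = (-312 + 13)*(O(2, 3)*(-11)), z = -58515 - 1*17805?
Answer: 732542939/111335 ≈ 6579.6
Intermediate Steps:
z = -76320 (z = -58515 - 17805 = -76320)
H = -181309/111335 (H = -7/5 + (-76320/66801)/5 = -7/5 + (-76320*1/66801)/5 = -7/5 + (⅕)*(-25440/22267) = -7/5 - 5088/22267 = -181309/111335 ≈ -1.6285)
f = 6578 (f = (-312 + 13)*(2*(-11)) = -299*(-22) = 6578)
f - H = 6578 - 1*(-181309/111335) = 6578 + 181309/111335 = 732542939/111335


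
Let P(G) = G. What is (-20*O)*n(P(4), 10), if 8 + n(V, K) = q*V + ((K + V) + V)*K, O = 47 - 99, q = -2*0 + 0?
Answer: 178880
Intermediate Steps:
q = 0 (q = 0 + 0 = 0)
O = -52
n(V, K) = -8 + K*(K + 2*V) (n(V, K) = -8 + (0*V + ((K + V) + V)*K) = -8 + (0 + (K + 2*V)*K) = -8 + (0 + K*(K + 2*V)) = -8 + K*(K + 2*V))
(-20*O)*n(P(4), 10) = (-20*(-52))*(-8 + 10**2 + 2*10*4) = 1040*(-8 + 100 + 80) = 1040*172 = 178880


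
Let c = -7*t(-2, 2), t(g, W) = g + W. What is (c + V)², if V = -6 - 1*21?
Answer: 729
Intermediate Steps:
t(g, W) = W + g
V = -27 (V = -6 - 21 = -27)
c = 0 (c = -7*(2 - 2) = -7*0 = 0)
(c + V)² = (0 - 27)² = (-27)² = 729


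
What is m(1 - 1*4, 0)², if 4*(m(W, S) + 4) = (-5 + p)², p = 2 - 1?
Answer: 0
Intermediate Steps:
p = 1
m(W, S) = 0 (m(W, S) = -4 + (-5 + 1)²/4 = -4 + (¼)*(-4)² = -4 + (¼)*16 = -4 + 4 = 0)
m(1 - 1*4, 0)² = 0² = 0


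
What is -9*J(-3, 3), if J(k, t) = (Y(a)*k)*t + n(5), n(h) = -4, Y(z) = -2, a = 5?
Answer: -126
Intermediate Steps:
J(k, t) = -4 - 2*k*t (J(k, t) = (-2*k)*t - 4 = -2*k*t - 4 = -4 - 2*k*t)
-9*J(-3, 3) = -9*(-4 - 2*(-3)*3) = -9*(-4 + 18) = -9*14 = -126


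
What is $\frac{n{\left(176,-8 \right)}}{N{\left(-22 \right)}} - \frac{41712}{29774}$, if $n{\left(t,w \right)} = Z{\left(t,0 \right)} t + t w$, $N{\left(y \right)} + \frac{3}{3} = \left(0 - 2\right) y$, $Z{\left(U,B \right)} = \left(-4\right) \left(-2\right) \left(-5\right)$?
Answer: $- \frac{126662184}{640141} \approx -197.87$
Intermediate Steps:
$Z{\left(U,B \right)} = -40$ ($Z{\left(U,B \right)} = 8 \left(-5\right) = -40$)
$N{\left(y \right)} = -1 - 2 y$ ($N{\left(y \right)} = -1 + \left(0 - 2\right) y = -1 - 2 y$)
$n{\left(t,w \right)} = - 40 t + t w$
$\frac{n{\left(176,-8 \right)}}{N{\left(-22 \right)}} - \frac{41712}{29774} = \frac{176 \left(-40 - 8\right)}{-1 - -44} - \frac{41712}{29774} = \frac{176 \left(-48\right)}{-1 + 44} - \frac{20856}{14887} = - \frac{8448}{43} - \frac{20856}{14887} = - \frac{126662184}{640141}$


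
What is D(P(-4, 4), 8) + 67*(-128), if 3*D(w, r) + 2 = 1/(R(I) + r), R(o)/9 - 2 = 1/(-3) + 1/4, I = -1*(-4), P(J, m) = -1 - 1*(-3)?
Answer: -866242/101 ≈ -8576.7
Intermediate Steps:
P(J, m) = 2 (P(J, m) = -1 + 3 = 2)
I = 4
R(o) = 69/4 (R(o) = 18 + 9*(1/(-3) + 1/4) = 18 + 9*(1*(-⅓) + 1*(¼)) = 18 + 9*(-⅓ + ¼) = 18 + 9*(-1/12) = 18 - ¾ = 69/4)
D(w, r) = -⅔ + 1/(3*(69/4 + r))
D(P(-4, 4), 8) + 67*(-128) = 2*(-67 - 4*8)/(3*(69 + 4*8)) + 67*(-128) = 2*(-67 - 32)/(3*(69 + 32)) - 8576 = (⅔)*(-99)/101 - 8576 = (⅔)*(1/101)*(-99) - 8576 = -66/101 - 8576 = -866242/101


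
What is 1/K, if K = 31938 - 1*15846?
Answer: 1/16092 ≈ 6.2143e-5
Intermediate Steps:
K = 16092 (K = 31938 - 15846 = 16092)
1/K = 1/16092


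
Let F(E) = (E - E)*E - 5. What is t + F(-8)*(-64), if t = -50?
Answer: 270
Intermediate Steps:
F(E) = -5 (F(E) = 0*E - 5 = 0 - 5 = -5)
t + F(-8)*(-64) = -50 - 5*(-64) = -50 + 320 = 270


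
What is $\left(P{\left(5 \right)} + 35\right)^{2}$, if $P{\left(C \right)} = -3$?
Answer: $1024$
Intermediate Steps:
$\left(P{\left(5 \right)} + 35\right)^{2} = \left(-3 + 35\right)^{2} = 32^{2} = 1024$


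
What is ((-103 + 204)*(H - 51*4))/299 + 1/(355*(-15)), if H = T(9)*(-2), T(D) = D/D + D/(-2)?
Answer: -105951824/1592175 ≈ -66.545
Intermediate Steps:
T(D) = 1 - D/2 (T(D) = 1 + D*(-1/2) = 1 - D/2)
H = 7 (H = (1 - 1/2*9)*(-2) = (1 - 9/2)*(-2) = -7/2*(-2) = 7)
((-103 + 204)*(H - 51*4))/299 + 1/(355*(-15)) = ((-103 + 204)*(7 - 51*4))/299 + 1/(355*(-15)) = (101*(7 - 204))*(1/299) + (1/355)*(-1/15) = (101*(-197))*(1/299) - 1/5325 = -19897*1/299 - 1/5325 = -19897/299 - 1/5325 = -105951824/1592175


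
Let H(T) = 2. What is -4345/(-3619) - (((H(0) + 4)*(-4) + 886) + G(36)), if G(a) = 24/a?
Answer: -850267/987 ≈ -861.47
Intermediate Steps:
-4345/(-3619) - (((H(0) + 4)*(-4) + 886) + G(36)) = -4345/(-3619) - (((2 + 4)*(-4) + 886) + 24/36) = -4345*(-1/3619) - ((6*(-4) + 886) + 24*(1/36)) = 395/329 - ((-24 + 886) + 2/3) = 395/329 - (862 + 2/3) = 395/329 - 1*2588/3 = 395/329 - 2588/3 = -850267/987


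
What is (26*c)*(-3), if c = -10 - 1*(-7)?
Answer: 234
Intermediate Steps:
c = -3 (c = -10 + 7 = -3)
(26*c)*(-3) = (26*(-3))*(-3) = -78*(-3) = 234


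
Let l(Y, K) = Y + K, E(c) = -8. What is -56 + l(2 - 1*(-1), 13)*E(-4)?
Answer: -184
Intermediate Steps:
l(Y, K) = K + Y
-56 + l(2 - 1*(-1), 13)*E(-4) = -56 + (13 + (2 - 1*(-1)))*(-8) = -56 + (13 + (2 + 1))*(-8) = -56 + (13 + 3)*(-8) = -56 + 16*(-8) = -56 - 128 = -184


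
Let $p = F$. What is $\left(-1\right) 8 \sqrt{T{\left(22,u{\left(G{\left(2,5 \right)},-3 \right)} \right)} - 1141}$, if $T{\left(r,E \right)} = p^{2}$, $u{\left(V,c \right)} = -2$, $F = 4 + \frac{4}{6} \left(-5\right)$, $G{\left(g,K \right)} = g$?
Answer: $- \frac{8 i \sqrt{10265}}{3} \approx - 270.18 i$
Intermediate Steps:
$F = \frac{2}{3}$ ($F = 4 + 4 \cdot \frac{1}{6} \left(-5\right) = 4 + \frac{2}{3} \left(-5\right) = 4 - \frac{10}{3} = \frac{2}{3} \approx 0.66667$)
$p = \frac{2}{3} \approx 0.66667$
$T{\left(r,E \right)} = \frac{4}{9}$ ($T{\left(r,E \right)} = \left(\frac{2}{3}\right)^{2} = \frac{4}{9}$)
$\left(-1\right) 8 \sqrt{T{\left(22,u{\left(G{\left(2,5 \right)},-3 \right)} \right)} - 1141} = \left(-1\right) 8 \sqrt{\frac{4}{9} - 1141} = - 8 \sqrt{- \frac{10265}{9}} = - 8 \frac{i \sqrt{10265}}{3} = - \frac{8 i \sqrt{10265}}{3}$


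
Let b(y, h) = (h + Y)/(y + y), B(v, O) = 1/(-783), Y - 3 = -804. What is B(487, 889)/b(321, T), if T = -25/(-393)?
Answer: 14017/13692408 ≈ 0.0010237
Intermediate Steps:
Y = -801 (Y = 3 - 804 = -801)
B(v, O) = -1/783
T = 25/393 (T = -25*(-1/393) = 25/393 ≈ 0.063613)
b(y, h) = (-801 + h)/(2*y) (b(y, h) = (h - 801)/(y + y) = (-801 + h)/((2*y)) = (-801 + h)*(1/(2*y)) = (-801 + h)/(2*y))
B(487, 889)/b(321, T) = -642/(-801 + 25/393)/783 = -1/(783*((½)*(1/321)*(-314768/393))) = -1/(783*(-157384/126153)) = -1/783*(-126153/157384) = 14017/13692408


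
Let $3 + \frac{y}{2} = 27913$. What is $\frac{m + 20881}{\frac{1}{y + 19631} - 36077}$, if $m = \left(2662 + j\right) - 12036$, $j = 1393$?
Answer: $- \frac{486658950}{1361022863} \approx -0.35757$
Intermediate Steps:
$y = 55820$ ($y = -6 + 2 \cdot 27913 = -6 + 55826 = 55820$)
$m = -7981$ ($m = \left(2662 + 1393\right) - 12036 = 4055 - 12036 = -7981$)
$\frac{m + 20881}{\frac{1}{y + 19631} - 36077} = \frac{-7981 + 20881}{\frac{1}{55820 + 19631} - 36077} = \frac{12900}{\frac{1}{75451} - 36077} = \frac{12900}{- \frac{2722045726}{75451}} = 12900 \left(- \frac{75451}{2722045726}\right) = - \frac{486658950}{1361022863}$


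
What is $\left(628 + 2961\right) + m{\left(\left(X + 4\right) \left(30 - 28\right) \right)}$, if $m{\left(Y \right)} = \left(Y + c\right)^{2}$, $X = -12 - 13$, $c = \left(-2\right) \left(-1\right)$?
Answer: $5189$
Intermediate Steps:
$c = 2$
$X = -25$
$m{\left(Y \right)} = \left(2 + Y\right)^{2}$ ($m{\left(Y \right)} = \left(Y + 2\right)^{2} = \left(2 + Y\right)^{2}$)
$\left(628 + 2961\right) + m{\left(\left(X + 4\right) \left(30 - 28\right) \right)} = \left(628 + 2961\right) + \left(2 + \left(-25 + 4\right) \left(30 - 28\right)\right)^{2} = 3589 + \left(2 - 42\right)^{2} = 3589 + \left(-40\right)^{2} = 3589 + 1600 = 5189$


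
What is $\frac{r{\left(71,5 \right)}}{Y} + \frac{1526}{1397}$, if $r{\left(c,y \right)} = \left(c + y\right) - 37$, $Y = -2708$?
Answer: $\frac{4077925}{3783076} \approx 1.0779$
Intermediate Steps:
$r{\left(c,y \right)} = -37 + c + y$
$\frac{r{\left(71,5 \right)}}{Y} + \frac{1526}{1397} = \frac{-37 + 71 + 5}{-2708} + \frac{1526}{1397} = 39 \left(- \frac{1}{2708}\right) + 1526 \cdot \frac{1}{1397} = - \frac{39}{2708} + \frac{1526}{1397} = \frac{4077925}{3783076}$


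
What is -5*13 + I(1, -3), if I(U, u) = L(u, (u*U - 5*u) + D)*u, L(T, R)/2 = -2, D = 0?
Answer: -53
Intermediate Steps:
L(T, R) = -4 (L(T, R) = 2*(-2) = -4)
I(U, u) = -4*u
-5*13 + I(1, -3) = -5*13 - 4*(-3) = -65 + 12 = -53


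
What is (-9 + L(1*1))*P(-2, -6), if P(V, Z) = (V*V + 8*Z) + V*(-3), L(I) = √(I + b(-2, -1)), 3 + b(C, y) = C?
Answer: 342 - 76*I ≈ 342.0 - 76.0*I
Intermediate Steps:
b(C, y) = -3 + C
L(I) = √(-5 + I) (L(I) = √(I + (-3 - 2)) = √(I - 5) = √(-5 + I))
P(V, Z) = V² - 3*V + 8*Z (P(V, Z) = (V² + 8*Z) - 3*V = V² - 3*V + 8*Z)
(-9 + L(1*1))*P(-2, -6) = (-9 + √(-5 + 1*1))*((-2)² - 3*(-2) + 8*(-6)) = (-9 + √(-5 + 1))*(4 + 6 - 48) = (-9 + √(-4))*(-38) = (-9 + 2*I)*(-38) = 342 - 76*I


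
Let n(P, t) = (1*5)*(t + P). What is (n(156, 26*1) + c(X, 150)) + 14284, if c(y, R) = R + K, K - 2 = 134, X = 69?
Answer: 15480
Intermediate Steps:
K = 136 (K = 2 + 134 = 136)
n(P, t) = 5*P + 5*t (n(P, t) = 5*(P + t) = 5*P + 5*t)
c(y, R) = 136 + R (c(y, R) = R + 136 = 136 + R)
(n(156, 26*1) + c(X, 150)) + 14284 = ((5*156 + 5*(26*1)) + (136 + 150)) + 14284 = ((780 + 5*26) + 286) + 14284 = ((780 + 130) + 286) + 14284 = (910 + 286) + 14284 = 1196 + 14284 = 15480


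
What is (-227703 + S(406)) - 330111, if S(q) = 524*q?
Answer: -345070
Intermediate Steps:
(-227703 + S(406)) - 330111 = (-227703 + 524*406) - 330111 = (-227703 + 212744) - 330111 = -14959 - 330111 = -345070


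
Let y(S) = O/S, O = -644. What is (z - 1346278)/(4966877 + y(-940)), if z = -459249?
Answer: -424298845/1167216256 ≈ -0.36351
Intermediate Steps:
y(S) = -644/S
(z - 1346278)/(4966877 + y(-940)) = (-459249 - 1346278)/(4966877 - 644/(-940)) = -1805527/(4966877 - 644*(-1/940)) = -1805527/(4966877 + 161/235) = -1805527/1167216256/235 = -1805527*235/1167216256 = -424298845/1167216256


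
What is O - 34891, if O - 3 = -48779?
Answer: -83667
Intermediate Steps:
O = -48776 (O = 3 - 48779 = -48776)
O - 34891 = -48776 - 34891 = -83667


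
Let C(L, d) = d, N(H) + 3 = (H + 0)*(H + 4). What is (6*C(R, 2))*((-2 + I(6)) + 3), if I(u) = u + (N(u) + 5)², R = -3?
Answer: 46212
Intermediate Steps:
N(H) = -3 + H*(4 + H) (N(H) = -3 + (H + 0)*(H + 4) = -3 + H*(4 + H))
I(u) = u + (2 + u² + 4*u)² (I(u) = u + ((-3 + u² + 4*u) + 5)² = u + (2 + u² + 4*u)²)
(6*C(R, 2))*((-2 + I(6)) + 3) = (6*2)*((-2 + (6 + (2 + 6² + 4*6)²)) + 3) = 12*((-2 + (6 + (2 + 36 + 24)²)) + 3) = 12*((-2 + (6 + 62²)) + 3) = 12*((-2 + (6 + 3844)) + 3) = 12*((-2 + 3850) + 3) = 12*(3848 + 3) = 12*3851 = 46212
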